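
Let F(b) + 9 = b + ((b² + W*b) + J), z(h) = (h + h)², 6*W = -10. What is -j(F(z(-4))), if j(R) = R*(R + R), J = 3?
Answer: -294856328/9 ≈ -3.2762e+7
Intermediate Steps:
W = -5/3 (W = (⅙)*(-10) = -5/3 ≈ -1.6667)
z(h) = 4*h² (z(h) = (2*h)² = 4*h²)
F(b) = -6 + b² - 2*b/3 (F(b) = -9 + (b + ((b² - 5*b/3) + 3)) = -9 + (b + (3 + b² - 5*b/3)) = -9 + (3 + b² - 2*b/3) = -6 + b² - 2*b/3)
j(R) = 2*R² (j(R) = R*(2*R) = 2*R²)
-j(F(z(-4))) = -2*(-6 + (4*(-4)²)² - 8*(-4)²/3)² = -2*(-6 + (4*16)² - 8*16/3)² = -2*(-6 + 64² - ⅔*64)² = -2*(-6 + 4096 - 128/3)² = -2*(12142/3)² = -2*147428164/9 = -1*294856328/9 = -294856328/9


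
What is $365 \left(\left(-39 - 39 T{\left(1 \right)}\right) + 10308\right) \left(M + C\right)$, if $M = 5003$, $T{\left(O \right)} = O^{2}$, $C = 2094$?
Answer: $26499843150$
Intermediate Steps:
$365 \left(\left(-39 - 39 T{\left(1 \right)}\right) + 10308\right) \left(M + C\right) = 365 \left(\left(-39 - 39 \cdot 1^{2}\right) + 10308\right) \left(5003 + 2094\right) = 365 \left(\left(-39 - 39\right) + 10308\right) 7097 = 365 \left(-78 + 10308\right) 7097 = 365 \cdot 10230 \cdot 7097 = 365 \cdot 72602310 = 26499843150$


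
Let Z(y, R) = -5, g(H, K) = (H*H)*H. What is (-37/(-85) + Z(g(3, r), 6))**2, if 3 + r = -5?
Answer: 150544/7225 ≈ 20.837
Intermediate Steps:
r = -8 (r = -3 - 5 = -8)
g(H, K) = H**3 (g(H, K) = H**2*H = H**3)
(-37/(-85) + Z(g(3, r), 6))**2 = (-37/(-85) - 5)**2 = (-37*(-1/85) - 5)**2 = (37/85 - 5)**2 = (-388/85)**2 = 150544/7225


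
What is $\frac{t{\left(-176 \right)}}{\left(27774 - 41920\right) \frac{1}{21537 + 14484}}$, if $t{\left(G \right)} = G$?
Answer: $\frac{288168}{643} \approx 448.16$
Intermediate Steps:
$\frac{t{\left(-176 \right)}}{\left(27774 - 41920\right) \frac{1}{21537 + 14484}} = - \frac{176}{\left(27774 - 41920\right) \frac{1}{21537 + 14484}} = - \frac{176}{\left(-14146\right) \frac{1}{36021}} = - \frac{176}{- \frac{14146}{36021}} = \left(-176\right) \left(- \frac{36021}{14146}\right) = \frac{288168}{643}$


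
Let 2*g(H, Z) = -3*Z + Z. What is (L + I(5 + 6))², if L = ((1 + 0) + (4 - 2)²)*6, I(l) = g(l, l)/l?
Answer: 841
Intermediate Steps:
g(H, Z) = -Z (g(H, Z) = (-3*Z + Z)/2 = (-2*Z)/2 = -Z)
I(l) = -1 (I(l) = (-l)/l = -1)
L = 30 (L = (1 + 2²)*6 = (1 + 4)*6 = 5*6 = 30)
(L + I(5 + 6))² = (30 - 1)² = 29² = 841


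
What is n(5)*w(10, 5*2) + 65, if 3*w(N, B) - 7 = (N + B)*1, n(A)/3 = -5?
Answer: -70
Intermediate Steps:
n(A) = -15 (n(A) = 3*(-5) = -15)
w(N, B) = 7/3 + B/3 + N/3 (w(N, B) = 7/3 + ((N + B)*1)/3 = 7/3 + ((B + N)*1)/3 = 7/3 + (B + N)/3 = 7/3 + (B/3 + N/3) = 7/3 + B/3 + N/3)
n(5)*w(10, 5*2) + 65 = -15*(7/3 + (5*2)/3 + (⅓)*10) + 65 = -15*(7/3 + (⅓)*10 + 10/3) + 65 = -15*(7/3 + 10/3 + 10/3) + 65 = -15*9 + 65 = -135 + 65 = -70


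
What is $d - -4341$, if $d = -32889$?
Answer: $-28548$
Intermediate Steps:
$d - -4341 = -32889 - -4341 = -32889 + \left(-75 + 4416\right) = -32889 + 4341 = -28548$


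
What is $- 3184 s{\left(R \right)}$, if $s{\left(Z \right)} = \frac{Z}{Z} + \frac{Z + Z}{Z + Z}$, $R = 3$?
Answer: $-6368$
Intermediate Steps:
$s{\left(Z \right)} = 2$ ($s{\left(Z \right)} = 1 + \frac{2 Z}{2 Z} = 1 + 2 Z \frac{1}{2 Z} = 1 + 1 = 2$)
$- 3184 s{\left(R \right)} = \left(-3184\right) 2 = -6368$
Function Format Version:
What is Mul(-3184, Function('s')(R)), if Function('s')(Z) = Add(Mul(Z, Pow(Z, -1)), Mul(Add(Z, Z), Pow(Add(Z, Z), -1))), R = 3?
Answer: -6368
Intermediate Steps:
Function('s')(Z) = 2 (Function('s')(Z) = Add(1, Mul(Mul(2, Z), Pow(Mul(2, Z), -1))) = Add(1, Mul(Mul(2, Z), Mul(Rational(1, 2), Pow(Z, -1)))) = Add(1, 1) = 2)
Mul(-3184, Function('s')(R)) = Mul(-3184, 2) = -6368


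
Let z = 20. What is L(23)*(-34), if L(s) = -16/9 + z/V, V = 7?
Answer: -2312/63 ≈ -36.698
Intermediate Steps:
L(s) = 68/63 (L(s) = -16/9 + 20/7 = 68/63)
L(23)*(-34) = (68/63)*(-34) = -2312/63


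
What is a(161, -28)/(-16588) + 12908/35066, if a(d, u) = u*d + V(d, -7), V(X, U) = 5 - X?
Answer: 4291656/6609941 ≈ 0.64927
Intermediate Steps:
a(d, u) = 5 - d + d*u (a(d, u) = u*d + (5 - d) = d*u + (5 - d) = 5 - d + d*u)
a(161, -28)/(-16588) + 12908/35066 = (5 - 1*161 + 161*(-28))/(-16588) + 12908/35066 = (5 - 161 - 4508)*(-1/16588) + 12908*(1/35066) = -4664*(-1/16588) + 6454/17533 = 106/377 + 6454/17533 = 4291656/6609941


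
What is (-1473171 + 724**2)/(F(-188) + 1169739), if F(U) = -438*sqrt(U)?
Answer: -123341829145/152036154977 - 277106540*I*sqrt(47)/456108464931 ≈ -0.81127 - 0.0041651*I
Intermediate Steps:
(-1473171 + 724**2)/(F(-188) + 1169739) = (-1473171 + 724**2)/(-876*I*sqrt(47) + 1169739) = (-1473171 + 524176)/(-876*I*sqrt(47) + 1169739) = -948995/(-876*I*sqrt(47) + 1169739) = -948995/(1169739 - 876*I*sqrt(47))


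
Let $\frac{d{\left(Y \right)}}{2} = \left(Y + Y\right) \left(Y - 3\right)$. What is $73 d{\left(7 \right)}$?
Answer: $8176$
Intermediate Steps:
$d{\left(Y \right)} = 4 Y \left(-3 + Y\right)$ ($d{\left(Y \right)} = 2 \left(Y + Y\right) \left(Y - 3\right) = 2 \cdot 2 Y \left(-3 + Y\right) = 4 Y \left(-3 + Y\right)$)
$73 d{\left(7 \right)} = 73 \cdot 4 \cdot 7 \left(-3 + 7\right) = 73 \cdot 4 \cdot 7 \cdot 4 = 73 \cdot 112 = 8176$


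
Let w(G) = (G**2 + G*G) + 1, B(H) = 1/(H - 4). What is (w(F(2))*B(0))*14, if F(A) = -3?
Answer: -133/2 ≈ -66.500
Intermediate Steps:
B(H) = 1/(-4 + H)
w(G) = 1 + 2*G**2 (w(G) = (G**2 + G**2) + 1 = 2*G**2 + 1 = 1 + 2*G**2)
(w(F(2))*B(0))*14 = ((1 + 2*(-3)**2)/(-4 + 0))*14 = ((1 + 2*9)/(-4))*14 = ((1 + 18)*(-1/4))*14 = (19*(-1/4))*14 = -19/4*14 = -133/2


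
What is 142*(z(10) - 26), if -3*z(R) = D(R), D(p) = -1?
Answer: -10934/3 ≈ -3644.7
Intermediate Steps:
z(R) = ⅓ (z(R) = -⅓*(-1) = ⅓)
142*(z(10) - 26) = 142*(⅓ - 26) = 142*(-77/3) = -10934/3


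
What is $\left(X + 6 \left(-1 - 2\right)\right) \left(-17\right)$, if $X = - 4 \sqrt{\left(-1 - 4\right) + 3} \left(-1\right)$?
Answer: $306 - 68 i \sqrt{2} \approx 306.0 - 96.167 i$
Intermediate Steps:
$X = 4 i \sqrt{2}$ ($X = - 4 \sqrt{-5 + 3} \left(-1\right) = - 4 \sqrt{-2} \left(-1\right) = - 4 i \sqrt{2} \left(-1\right) = 4 i \sqrt{2} \approx 5.6569 i$)
$\left(X + 6 \left(-1 - 2\right)\right) \left(-17\right) = \left(4 i \sqrt{2} + 6 \left(-1 - 2\right)\right) \left(-17\right) = \left(4 i \sqrt{2} + 6 \left(-3\right)\right) \left(-17\right) = \left(4 i \sqrt{2} - 18\right) \left(-17\right) = \left(-18 + 4 i \sqrt{2}\right) \left(-17\right) = 306 - 68 i \sqrt{2}$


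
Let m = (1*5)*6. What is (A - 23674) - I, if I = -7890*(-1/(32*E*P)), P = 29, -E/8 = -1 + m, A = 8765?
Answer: -1604920087/107648 ≈ -14909.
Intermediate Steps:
m = 30 (m = 5*6 = 30)
E = -232 (E = -8*(-1 + 30) = -8*29 = -232)
I = -3945/107648 (I = -7890/(-232*29*(-32)) = -7890/((-6728*(-32))) = -7890/215296 = -7890*1/215296 = -3945/107648 ≈ -0.036647)
(A - 23674) - I = (8765 - 23674) - 1*(-3945/107648) = -14909 + 3945/107648 = -1604920087/107648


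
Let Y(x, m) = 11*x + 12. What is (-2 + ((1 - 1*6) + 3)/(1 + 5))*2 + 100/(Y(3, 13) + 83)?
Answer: -373/96 ≈ -3.8854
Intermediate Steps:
Y(x, m) = 12 + 11*x
(-2 + ((1 - 1*6) + 3)/(1 + 5))*2 + 100/(Y(3, 13) + 83) = (-2 + ((1 - 1*6) + 3)/(1 + 5))*2 + 100/((12 + 11*3) + 83) = (-2 + ((1 - 6) + 3)/6)*2 + 100/((12 + 33) + 83) = (-2 + (-5 + 3)*(⅙))*2 + 100/(45 + 83) = (-2 - 2*⅙)*2 + 100/128 = (-2 - ⅓)*2 + 100*(1/128) = -7/3*2 + 25/32 = -14/3 + 25/32 = -373/96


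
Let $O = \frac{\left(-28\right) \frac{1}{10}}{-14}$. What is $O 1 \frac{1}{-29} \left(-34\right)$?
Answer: $\frac{34}{145} \approx 0.23448$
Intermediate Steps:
$O = \frac{1}{5}$ ($O = \left(-28\right) \frac{1}{10} \left(- \frac{1}{14}\right) = \left(- \frac{14}{5}\right) \left(- \frac{1}{14}\right) = \frac{1}{5} \approx 0.2$)
$O 1 \frac{1}{-29} \left(-34\right) = \frac{1 \frac{1}{-29}}{5} \left(-34\right) = \frac{1 \left(- \frac{1}{29}\right)}{5} \left(-34\right) = \frac{1}{5} \left(- \frac{1}{29}\right) \left(-34\right) = \left(- \frac{1}{145}\right) \left(-34\right) = \frac{34}{145}$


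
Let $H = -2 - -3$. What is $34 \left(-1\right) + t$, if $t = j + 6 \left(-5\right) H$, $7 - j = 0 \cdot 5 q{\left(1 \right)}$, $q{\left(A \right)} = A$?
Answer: $-57$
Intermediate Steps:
$H = 1$ ($H = -2 + 3 = 1$)
$j = 7$ ($j = 7 - 0 \cdot 5 \cdot 1 = 7 - 0 \cdot 1 = 7 - 0 = 7 + 0 = 7$)
$t = -23$ ($t = 7 + 6 \left(-5\right) 1 = 7 - 30 = -23$)
$34 \left(-1\right) + t = 34 \left(-1\right) - 23 = -34 - 23 = -57$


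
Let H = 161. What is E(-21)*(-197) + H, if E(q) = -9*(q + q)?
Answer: -74305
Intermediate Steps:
E(q) = -18*q
E(-21)*(-197) + H = -18*(-21)*(-197) + 161 = 378*(-197) + 161 = -74466 + 161 = -74305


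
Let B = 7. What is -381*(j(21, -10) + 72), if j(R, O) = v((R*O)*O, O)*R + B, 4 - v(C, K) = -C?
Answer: -16864203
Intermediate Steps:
v(C, K) = 4 + C (v(C, K) = 4 - (-1)*C = 4 + C)
j(R, O) = 7 + R*(4 + R*O²) (j(R, O) = (4 + (R*O)*O)*R + 7 = (4 + (O*R)*O)*R + 7 = (4 + R*O²)*R + 7 = R*(4 + R*O²) + 7 = 7 + R*(4 + R*O²))
-381*(j(21, -10) + 72) = -381*((7 + 21*(4 + 21*(-10)²)) + 72) = -381*((7 + 21*(4 + 21*100)) + 72) = -381*((7 + 21*(4 + 2100)) + 72) = -381*((7 + 21*2104) + 72) = -381*((7 + 44184) + 72) = -381*(44191 + 72) = -381*44263 = -16864203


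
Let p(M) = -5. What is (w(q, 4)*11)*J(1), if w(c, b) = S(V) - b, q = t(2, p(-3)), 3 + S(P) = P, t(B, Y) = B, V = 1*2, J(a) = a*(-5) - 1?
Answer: 330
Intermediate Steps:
J(a) = -1 - 5*a (J(a) = -5*a - 1 = -1 - 5*a)
V = 2
S(P) = -3 + P
q = 2
w(c, b) = -1 - b (w(c, b) = (-3 + 2) - b = -1 - b)
(w(q, 4)*11)*J(1) = ((-1 - 1*4)*11)*(-1 - 5*1) = ((-1 - 4)*11)*(-1 - 5) = -5*11*(-6) = -55*(-6) = 330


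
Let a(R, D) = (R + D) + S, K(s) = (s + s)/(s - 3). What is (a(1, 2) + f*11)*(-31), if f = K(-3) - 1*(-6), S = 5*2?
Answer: -2790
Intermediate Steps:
K(s) = 2*s/(-3 + s) (K(s) = (2*s)/(-3 + s) = 2*s/(-3 + s))
S = 10
f = 7 (f = 2*(-3)/(-3 - 3) - 1*(-6) = 2*(-3)/(-6) + 6 = 2*(-3)*(-⅙) + 6 = 1 + 6 = 7)
a(R, D) = 10 + D + R (a(R, D) = (R + D) + 10 = (D + R) + 10 = 10 + D + R)
(a(1, 2) + f*11)*(-31) = ((10 + 2 + 1) + 7*11)*(-31) = (13 + 77)*(-31) = 90*(-31) = -2790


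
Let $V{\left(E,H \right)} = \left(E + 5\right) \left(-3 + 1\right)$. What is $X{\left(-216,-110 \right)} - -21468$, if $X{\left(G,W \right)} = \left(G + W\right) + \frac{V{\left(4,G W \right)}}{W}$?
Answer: $\frac{1162819}{55} \approx 21142.0$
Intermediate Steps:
$V{\left(E,H \right)} = -10 - 2 E$ ($V{\left(E,H \right)} = \left(5 + E\right) \left(-2\right) = -10 - 2 E$)
$X{\left(G,W \right)} = G + W - \frac{18}{W}$ ($X{\left(G,W \right)} = \left(G + W\right) + \frac{-10 - 8}{W} = \left(G + W\right) - \frac{18}{W} = G + W - \frac{18}{W}$)
$X{\left(-216,-110 \right)} - -21468 = \left(-216 - 110 - \frac{18}{-110}\right) - -21468 = \left(-216 - 110 - - \frac{9}{55}\right) + 21468 = \left(-216 - 110 + \frac{9}{55}\right) + 21468 = - \frac{17921}{55} + 21468 = \frac{1162819}{55}$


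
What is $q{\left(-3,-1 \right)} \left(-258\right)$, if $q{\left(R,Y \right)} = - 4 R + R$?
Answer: $-2322$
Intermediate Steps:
$q{\left(R,Y \right)} = - 3 R$
$q{\left(-3,-1 \right)} \left(-258\right) = \left(-3\right) \left(-3\right) \left(-258\right) = 9 \left(-258\right) = -2322$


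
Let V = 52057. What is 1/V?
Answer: 1/52057 ≈ 1.9210e-5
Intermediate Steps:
1/V = 1/52057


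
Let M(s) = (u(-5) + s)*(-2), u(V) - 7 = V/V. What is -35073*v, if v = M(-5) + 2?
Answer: 140292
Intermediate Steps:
u(V) = 8 (u(V) = 7 + V/V = 7 + 1 = 8)
M(s) = -16 - 2*s (M(s) = (8 + s)*(-2) = -16 - 2*s)
v = -4 (v = (-16 - 2*(-5)) + 2 = (-16 + 10) + 2 = -6 + 2 = -4)
-35073*v = -35073*(-4) = 140292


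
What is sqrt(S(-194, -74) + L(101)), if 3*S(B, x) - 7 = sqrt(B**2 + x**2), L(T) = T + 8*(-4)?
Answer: sqrt(642 + 6*sqrt(10778))/3 ≈ 11.855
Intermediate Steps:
L(T) = -32 + T (L(T) = T - 32 = -32 + T)
S(B, x) = 7/3 + sqrt(B**2 + x**2)/3
sqrt(S(-194, -74) + L(101)) = sqrt((7/3 + sqrt((-194)**2 + (-74)**2)/3) + (-32 + 101)) = sqrt((7/3 + sqrt(37636 + 5476)/3) + 69) = sqrt((7/3 + sqrt(43112)/3) + 69) = sqrt((7/3 + (2*sqrt(10778))/3) + 69) = sqrt((7/3 + 2*sqrt(10778)/3) + 69) = sqrt(214/3 + 2*sqrt(10778)/3)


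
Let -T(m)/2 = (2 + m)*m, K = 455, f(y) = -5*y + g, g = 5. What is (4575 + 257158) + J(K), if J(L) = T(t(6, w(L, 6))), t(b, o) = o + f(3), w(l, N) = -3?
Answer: 261447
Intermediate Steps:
f(y) = 5 - 5*y (f(y) = -5*y + 5 = 5 - 5*y)
t(b, o) = -10 + o (t(b, o) = o + (5 - 5*3) = o + (5 - 15) = o - 10 = -10 + o)
T(m) = -2*m*(2 + m) (T(m) = -2*(2 + m)*m = -2*m*(2 + m))
J(L) = -286 (J(L) = -2*(-10 - 3)*(2 + (-10 - 3)) = -2*(-13)*(2 - 13) = -2*(-13)*(-11) = -286)
(4575 + 257158) + J(K) = (4575 + 257158) - 286 = 261733 - 286 = 261447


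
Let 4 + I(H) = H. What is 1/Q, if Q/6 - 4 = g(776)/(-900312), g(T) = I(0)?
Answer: 37513/900313 ≈ 0.041667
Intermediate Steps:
I(H) = -4 + H
g(T) = -4 (g(T) = -4 + 0 = -4)
Q = 900313/37513 (Q = 24 + 6*(-4/(-900312)) = 24 + 6*(-4*(-1/900312)) = 24 + 6*(1/225078) = 24 + 1/37513 = 900313/37513 ≈ 24.000)
1/Q = 1/(900313/37513) = 37513/900313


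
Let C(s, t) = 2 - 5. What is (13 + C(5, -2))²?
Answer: 100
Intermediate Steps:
C(s, t) = -3
(13 + C(5, -2))² = (13 - 3)² = 10² = 100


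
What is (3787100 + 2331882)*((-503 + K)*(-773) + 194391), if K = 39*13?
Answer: 1170555137618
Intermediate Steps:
K = 507
(3787100 + 2331882)*((-503 + K)*(-773) + 194391) = (3787100 + 2331882)*((-503 + 507)*(-773) + 194391) = 6118982*(4*(-773) + 194391) = 6118982*(-3092 + 194391) = 6118982*191299 = 1170555137618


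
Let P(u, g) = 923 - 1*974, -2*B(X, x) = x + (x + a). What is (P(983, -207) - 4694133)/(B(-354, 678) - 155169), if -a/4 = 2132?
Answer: 4694184/151583 ≈ 30.968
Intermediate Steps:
a = -8528 (a = -4*2132 = -8528)
B(X, x) = 4264 - x (B(X, x) = -(x + (x - 8528))/2 = -(x + (-8528 + x))/2 = -(-8528 + 2*x)/2 = 4264 - x)
P(u, g) = -51 (P(u, g) = 923 - 974 = -51)
(P(983, -207) - 4694133)/(B(-354, 678) - 155169) = (-51 - 4694133)/((4264 - 1*678) - 155169) = -4694184/((4264 - 678) - 155169) = -4694184/(3586 - 155169) = -4694184/(-151583) = -4694184*(-1/151583) = 4694184/151583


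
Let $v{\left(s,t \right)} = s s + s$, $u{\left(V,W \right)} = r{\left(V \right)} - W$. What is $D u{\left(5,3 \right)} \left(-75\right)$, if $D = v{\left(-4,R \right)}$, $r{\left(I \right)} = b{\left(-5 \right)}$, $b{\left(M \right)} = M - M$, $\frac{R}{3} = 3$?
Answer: $2700$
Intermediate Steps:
$R = 9$ ($R = 3 \cdot 3 = 9$)
$b{\left(M \right)} = 0$
$r{\left(I \right)} = 0$
$u{\left(V,W \right)} = - W$ ($u{\left(V,W \right)} = 0 - W = - W$)
$v{\left(s,t \right)} = s + s^{2}$ ($v{\left(s,t \right)} = s^{2} + s = s + s^{2}$)
$D = 12$ ($D = - 4 \left(1 - 4\right) = \left(-4\right) \left(-3\right) = 12$)
$D u{\left(5,3 \right)} \left(-75\right) = 12 \left(\left(-1\right) 3\right) \left(-75\right) = 12 \left(-3\right) \left(-75\right) = \left(-36\right) \left(-75\right) = 2700$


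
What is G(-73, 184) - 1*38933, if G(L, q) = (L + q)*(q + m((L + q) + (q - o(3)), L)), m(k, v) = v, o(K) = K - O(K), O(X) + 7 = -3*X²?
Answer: -26612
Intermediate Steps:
O(X) = -7 - 3*X²
o(K) = 7 + K + 3*K² (o(K) = K - (-7 - 3*K²) = K + (7 + 3*K²) = 7 + K + 3*K²)
G(L, q) = (L + q)² (G(L, q) = (L + q)*(q + L) = (L + q)*(L + q) = (L + q)²)
G(-73, 184) - 1*38933 = ((-73)² + 184² + 2*(-73)*184) - 1*38933 = (5329 + 33856 - 26864) - 38933 = 12321 - 38933 = -26612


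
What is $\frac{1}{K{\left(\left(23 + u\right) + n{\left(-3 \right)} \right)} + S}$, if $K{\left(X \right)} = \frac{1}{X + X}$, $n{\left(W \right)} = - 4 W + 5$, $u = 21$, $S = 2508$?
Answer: $\frac{122}{305977} \approx 0.00039872$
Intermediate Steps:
$n{\left(W \right)} = 5 - 4 W$
$K{\left(X \right)} = \frac{1}{2 X}$
$\frac{1}{K{\left(\left(23 + u\right) + n{\left(-3 \right)} \right)} + S} = \frac{1}{\frac{1}{2 \left(\left(23 + 21\right) + \left(5 - -12\right)\right)} + 2508} = \frac{1}{\frac{1}{2 \left(44 + \left(5 + 12\right)\right)} + 2508} = \frac{1}{\frac{1}{2 \left(44 + 17\right)} + 2508} = \frac{1}{\frac{1}{2 \cdot 61} + 2508} = \frac{1}{\frac{1}{2} \cdot \frac{1}{61} + 2508} = \frac{1}{\frac{1}{122} + 2508} = \frac{1}{\frac{305977}{122}} = \frac{122}{305977}$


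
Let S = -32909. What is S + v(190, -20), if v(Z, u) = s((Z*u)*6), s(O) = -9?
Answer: -32918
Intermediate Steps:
v(Z, u) = -9
S + v(190, -20) = -32909 - 9 = -32918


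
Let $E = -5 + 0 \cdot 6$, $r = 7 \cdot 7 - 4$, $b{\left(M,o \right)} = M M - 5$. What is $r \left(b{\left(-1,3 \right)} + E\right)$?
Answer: $-405$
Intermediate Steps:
$b{\left(M,o \right)} = -5 + M^{2}$ ($b{\left(M,o \right)} = M^{2} - 5 = -5 + M^{2}$)
$r = 45$ ($r = 49 - 4 = 45$)
$E = -5$ ($E = -5 + 0 = -5$)
$r \left(b{\left(-1,3 \right)} + E\right) = 45 \left(\left(-5 + \left(-1\right)^{2}\right) - 5\right) = 45 \left(\left(-5 + 1\right) - 5\right) = 45 \left(-4 - 5\right) = 45 \left(-9\right) = -405$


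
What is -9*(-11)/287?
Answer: 99/287 ≈ 0.34495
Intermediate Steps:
-9*(-11)/287 = -(-99)/287 = -1*(-99/287) = 99/287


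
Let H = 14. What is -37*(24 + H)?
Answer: -1406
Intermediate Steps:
-37*(24 + H) = -37*(24 + 14) = -37*38 = -1406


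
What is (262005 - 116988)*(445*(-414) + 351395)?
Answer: 24241766805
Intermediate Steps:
(262005 - 116988)*(445*(-414) + 351395) = 145017*(-184230 + 351395) = 145017*167165 = 24241766805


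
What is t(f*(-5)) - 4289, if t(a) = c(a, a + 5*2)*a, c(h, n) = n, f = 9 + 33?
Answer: 37711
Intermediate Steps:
f = 42
t(a) = a*(10 + a) (t(a) = (a + 5*2)*a = (a + 10)*a = (10 + a)*a = a*(10 + a))
t(f*(-5)) - 4289 = (42*(-5))*(10 + 42*(-5)) - 4289 = -210*(10 - 210) - 4289 = -210*(-200) - 4289 = 42000 - 4289 = 37711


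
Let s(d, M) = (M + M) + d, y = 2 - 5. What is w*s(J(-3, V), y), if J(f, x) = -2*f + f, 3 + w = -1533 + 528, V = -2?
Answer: 3024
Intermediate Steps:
w = -1008 (w = -3 + (-1533 + 528) = -3 - 1005 = -1008)
J(f, x) = -f
y = -3
s(d, M) = d + 2*M (s(d, M) = 2*M + d = d + 2*M)
w*s(J(-3, V), y) = -1008*(-1*(-3) + 2*(-3)) = -1008*(3 - 6) = -1008*(-3) = 3024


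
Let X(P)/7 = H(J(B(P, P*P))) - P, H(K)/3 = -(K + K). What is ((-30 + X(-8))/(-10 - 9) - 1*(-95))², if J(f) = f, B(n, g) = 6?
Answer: 4124961/361 ≈ 11426.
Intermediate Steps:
H(K) = -6*K (H(K) = 3*(-(K + K)) = 3*(-2*K) = -6*K)
X(P) = -252 - 7*P (X(P) = 7*(-6*6 - P) = 7*(-36 - P) = -252 - 7*P)
((-30 + X(-8))/(-10 - 9) - 1*(-95))² = ((-30 + (-252 - 7*(-8)))/(-10 - 9) - 1*(-95))² = ((-30 + (-252 + 56))/(-19) + 95)² = ((-30 - 196)*(-1/19) + 95)² = (-226*(-1/19) + 95)² = (226/19 + 95)² = (2031/19)² = 4124961/361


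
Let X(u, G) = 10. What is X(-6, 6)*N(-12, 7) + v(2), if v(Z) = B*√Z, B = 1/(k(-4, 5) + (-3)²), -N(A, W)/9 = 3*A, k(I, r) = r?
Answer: 3240 + √2/14 ≈ 3240.1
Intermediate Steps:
N(A, W) = -27*A
B = 1/14 (B = 1/(5 + (-3)²) = 1/(5 + 9) = 1/14 ≈ 0.071429)
v(Z) = √Z/14
X(-6, 6)*N(-12, 7) + v(2) = 10*(-27*(-12)) + √2/14 = 10*324 + √2/14 = 3240 + √2/14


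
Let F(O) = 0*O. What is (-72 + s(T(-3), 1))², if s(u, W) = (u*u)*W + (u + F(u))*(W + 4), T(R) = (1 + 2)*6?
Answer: 116964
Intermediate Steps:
F(O) = 0
T(R) = 18 (T(R) = 3*6 = 18)
s(u, W) = W*u² + u*(4 + W) (s(u, W) = (u*u)*W + (u + 0)*(W + 4) = u²*W + u*(4 + W) = W*u² + u*(4 + W))
(-72 + s(T(-3), 1))² = (-72 + 18*(4 + 1 + 1*18))² = (-72 + 18*(4 + 1 + 18))² = (-72 + 18*23)² = (-72 + 414)² = 342² = 116964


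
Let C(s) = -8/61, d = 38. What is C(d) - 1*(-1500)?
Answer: 91492/61 ≈ 1499.9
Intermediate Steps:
C(s) = -8/61 (C(s) = -8*1/61 = -8/61)
C(d) - 1*(-1500) = -8/61 - 1*(-1500) = -8/61 + 1500 = 91492/61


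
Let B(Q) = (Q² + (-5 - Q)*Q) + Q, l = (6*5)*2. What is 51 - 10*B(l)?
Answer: 2451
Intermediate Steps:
l = 60 (l = 30*2 = 60)
B(Q) = Q + Q² + Q*(-5 - Q) (B(Q) = (Q² + Q*(-5 - Q)) + Q = Q + Q² + Q*(-5 - Q))
51 - 10*B(l) = 51 - (-40)*60 = 51 - 10*(-240) = 51 + 2400 = 2451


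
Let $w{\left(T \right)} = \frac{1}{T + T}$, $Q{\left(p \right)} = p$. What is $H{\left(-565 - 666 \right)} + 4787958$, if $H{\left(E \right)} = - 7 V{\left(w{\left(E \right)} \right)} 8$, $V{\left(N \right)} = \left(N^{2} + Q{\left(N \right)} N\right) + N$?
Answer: $\frac{7255484857278}{1515361} \approx 4.788 \cdot 10^{6}$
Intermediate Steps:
$w{\left(T \right)} = \frac{1}{2 T}$
$V{\left(N \right)} = N + 2 N^{2}$ ($V{\left(N \right)} = \left(N^{2} + N N\right) + N = \left(N^{2} + N^{2}\right) + N = 2 N^{2} + N = N + 2 N^{2}$)
$H{\left(E \right)} = - \frac{28 \left(1 + \frac{1}{E}\right)}{E}$ ($H{\left(E \right)} = - 7 \frac{1}{2 E} \left(1 + 2 \frac{1}{2 E}\right) 8 = - 7 \frac{1}{2 E} \left(1 + \frac{1}{E}\right) 8 = - 7 \frac{1 + \frac{1}{E}}{2 E} 8 = - \frac{7 \left(1 + \frac{1}{E}\right)}{2 E} 8 = - \frac{28 \left(1 + \frac{1}{E}\right)}{E}$)
$H{\left(-565 - 666 \right)} + 4787958 = \frac{28 \left(-1 - \left(-565 - 666\right)\right)}{\left(-565 - 666\right)^{2}} + 4787958 = \frac{28 \left(-1 - -1231\right)}{1515361} + 4787958 = 28 \cdot \frac{1}{1515361} \left(-1 + 1231\right) + 4787958 = 28 \cdot \frac{1}{1515361} \cdot 1230 + 4787958 = \frac{34440}{1515361} + 4787958 = \frac{7255484857278}{1515361}$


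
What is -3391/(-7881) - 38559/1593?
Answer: -33164624/1394937 ≈ -23.775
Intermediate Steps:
-3391/(-7881) - 38559/1593 = -3391*(-1/7881) - 38559*1/1593 = 3391/7881 - 12853/531 = -33164624/1394937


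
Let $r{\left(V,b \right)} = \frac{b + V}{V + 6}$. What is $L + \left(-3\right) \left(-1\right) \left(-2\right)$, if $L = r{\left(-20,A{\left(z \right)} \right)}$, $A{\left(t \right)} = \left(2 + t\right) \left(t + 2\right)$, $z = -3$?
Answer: $- \frac{65}{14} \approx -4.6429$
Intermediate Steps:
$A{\left(t \right)} = \left(2 + t\right)^{2}$ ($A{\left(t \right)} = \left(2 + t\right) \left(2 + t\right) = \left(2 + t\right)^{2}$)
$r{\left(V,b \right)} = \frac{V + b}{6 + V}$
$L = \frac{19}{14}$ ($L = \frac{-20 + \left(2 - 3\right)^{2}}{6 - 20} = \frac{-20 + \left(-1\right)^{2}}{-14} = - \frac{-20 + 1}{14} = \left(- \frac{1}{14}\right) \left(-19\right) = \frac{19}{14} \approx 1.3571$)
$L + \left(-3\right) \left(-1\right) \left(-2\right) = \frac{19}{14} + \left(-3\right) \left(-1\right) \left(-2\right) = \frac{19}{14} + 3 \left(-2\right) = \frac{19}{14} - 6 = - \frac{65}{14}$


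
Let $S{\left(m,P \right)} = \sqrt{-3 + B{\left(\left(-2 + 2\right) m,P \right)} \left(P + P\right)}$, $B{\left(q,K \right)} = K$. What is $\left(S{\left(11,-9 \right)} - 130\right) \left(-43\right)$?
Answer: $5590 - 43 \sqrt{159} \approx 5047.8$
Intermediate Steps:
$S{\left(m,P \right)} = \sqrt{-3 + 2 P^{2}}$ ($S{\left(m,P \right)} = \sqrt{-3 + P \left(P + P\right)} = \sqrt{-3 + P 2 P} = \sqrt{-3 + 2 P^{2}}$)
$\left(S{\left(11,-9 \right)} - 130\right) \left(-43\right) = \left(\sqrt{-3 + 2 \left(-9\right)^{2}} - 130\right) \left(-43\right) = \left(\sqrt{-3 + 2 \cdot 81} - 130\right) \left(-43\right) = \left(\sqrt{-3 + 162} - 130\right) \left(-43\right) = \left(\sqrt{159} - 130\right) \left(-43\right) = \left(-130 + \sqrt{159}\right) \left(-43\right) = 5590 - 43 \sqrt{159}$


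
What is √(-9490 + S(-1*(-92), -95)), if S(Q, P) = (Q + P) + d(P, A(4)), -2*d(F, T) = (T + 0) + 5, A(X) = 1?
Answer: 2*I*√2374 ≈ 97.447*I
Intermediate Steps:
d(F, T) = -5/2 - T/2 (d(F, T) = -((T + 0) + 5)/2 = -(T + 5)/2 = -(5 + T)/2 = -5/2 - T/2)
S(Q, P) = -3 + P + Q (S(Q, P) = (Q + P) + (-5/2 - ½*1) = (P + Q) + (-5/2 - ½) = (P + Q) - 3 = -3 + P + Q)
√(-9490 + S(-1*(-92), -95)) = √(-9490 + (-3 - 95 - 1*(-92))) = √(-9490 + (-3 - 95 + 92)) = √(-9490 - 6) = √(-9496) = 2*I*√2374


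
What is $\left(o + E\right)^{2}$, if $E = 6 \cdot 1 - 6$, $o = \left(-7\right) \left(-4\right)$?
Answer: $784$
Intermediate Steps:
$o = 28$
$E = 0$ ($E = 6 - 6 = 0$)
$\left(o + E\right)^{2} = \left(28 + 0\right)^{2} = 28^{2} = 784$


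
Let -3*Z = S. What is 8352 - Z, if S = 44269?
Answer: 69325/3 ≈ 23108.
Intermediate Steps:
Z = -44269/3 (Z = -⅓*44269 = -44269/3 ≈ -14756.)
8352 - Z = 8352 - 1*(-44269/3) = 8352 + 44269/3 = 69325/3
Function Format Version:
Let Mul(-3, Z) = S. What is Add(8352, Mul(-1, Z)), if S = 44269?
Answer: Rational(69325, 3) ≈ 23108.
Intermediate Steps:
Z = Rational(-44269, 3) (Z = Mul(Rational(-1, 3), 44269) = Rational(-44269, 3) ≈ -14756.)
Add(8352, Mul(-1, Z)) = Add(8352, Mul(-1, Rational(-44269, 3))) = Add(8352, Rational(44269, 3)) = Rational(69325, 3)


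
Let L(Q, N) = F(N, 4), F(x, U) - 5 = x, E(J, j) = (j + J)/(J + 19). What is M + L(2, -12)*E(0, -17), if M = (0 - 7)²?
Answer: 1050/19 ≈ 55.263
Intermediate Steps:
E(J, j) = (J + j)/(19 + J)
F(x, U) = 5 + x
L(Q, N) = 5 + N
M = 49 (M = (-7)² = 49)
M + L(2, -12)*E(0, -17) = 49 + (5 - 12)*((0 - 17)/(19 + 0)) = 49 - 7*(-17)/19 = 49 - 7*(-17/19) = 49 + 119/19 = 1050/19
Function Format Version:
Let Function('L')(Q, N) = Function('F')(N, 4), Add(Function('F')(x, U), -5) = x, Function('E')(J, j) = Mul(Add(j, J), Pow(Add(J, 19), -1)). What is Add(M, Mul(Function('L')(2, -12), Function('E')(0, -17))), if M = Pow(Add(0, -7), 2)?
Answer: Rational(1050, 19) ≈ 55.263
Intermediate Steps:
Function('E')(J, j) = Mul(Pow(Add(19, J), -1), Add(J, j)) (Function('E')(J, j) = Mul(Add(J, j), Pow(Add(19, J), -1)) = Mul(Pow(Add(19, J), -1), Add(J, j)))
Function('F')(x, U) = Add(5, x)
Function('L')(Q, N) = Add(5, N)
M = 49 (M = Pow(-7, 2) = 49)
Add(M, Mul(Function('L')(2, -12), Function('E')(0, -17))) = Add(49, Mul(Add(5, -12), Mul(Pow(Add(19, 0), -1), Add(0, -17)))) = Add(49, Mul(-7, Mul(Pow(19, -1), -17))) = Add(49, Mul(-7, Mul(Rational(1, 19), -17))) = Add(49, Mul(-7, Rational(-17, 19))) = Add(49, Rational(119, 19)) = Rational(1050, 19)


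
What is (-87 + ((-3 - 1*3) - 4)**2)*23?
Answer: 299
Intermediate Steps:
(-87 + ((-3 - 1*3) - 4)**2)*23 = (-87 + ((-3 - 3) - 4)**2)*23 = (-87 + (-6 - 4)**2)*23 = (-87 + (-10)**2)*23 = (-87 + 100)*23 = 13*23 = 299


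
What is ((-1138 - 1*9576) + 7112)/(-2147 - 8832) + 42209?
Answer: 463416213/10979 ≈ 42209.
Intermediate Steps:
((-1138 - 1*9576) + 7112)/(-2147 - 8832) + 42209 = ((-1138 - 9576) + 7112)/(-10979) + 42209 = (-10714 + 7112)*(-1/10979) + 42209 = -3602*(-1/10979) + 42209 = 3602/10979 + 42209 = 463416213/10979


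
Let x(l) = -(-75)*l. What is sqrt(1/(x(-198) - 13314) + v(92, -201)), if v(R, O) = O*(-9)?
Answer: 5*sqrt(14349184827)/14082 ≈ 42.532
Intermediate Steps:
x(l) = 75*l
v(R, O) = -9*O
sqrt(1/(x(-198) - 13314) + v(92, -201)) = sqrt(1/(75*(-198) - 13314) - 9*(-201)) = sqrt(1/(-14850 - 13314) + 1809) = sqrt(1/(-28164) + 1809) = sqrt(-1/28164 + 1809) = sqrt(50948675/28164) = 5*sqrt(14349184827)/14082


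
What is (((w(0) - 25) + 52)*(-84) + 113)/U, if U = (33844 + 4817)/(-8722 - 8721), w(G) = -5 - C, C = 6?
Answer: 21472333/38661 ≈ 555.40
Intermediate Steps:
w(G) = -11 (w(G) = -5 - 1*6 = -5 - 6 = -11)
U = -38661/17443 (U = 38661/(-17443) = 38661*(-1/17443) = -38661/17443 ≈ -2.2164)
(((w(0) - 25) + 52)*(-84) + 113)/U = (((-11 - 25) + 52)*(-84) + 113)/(-38661/17443) = ((-36 + 52)*(-84) + 113)*(-17443/38661) = (16*(-84) + 113)*(-17443/38661) = (-1344 + 113)*(-17443/38661) = -1231*(-17443/38661) = 21472333/38661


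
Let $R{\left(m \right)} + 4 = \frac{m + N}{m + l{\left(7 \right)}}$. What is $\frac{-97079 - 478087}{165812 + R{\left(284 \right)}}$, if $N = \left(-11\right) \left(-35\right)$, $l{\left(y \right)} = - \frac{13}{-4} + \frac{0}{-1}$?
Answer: $- \frac{36714763}{10584226} \approx -3.4688$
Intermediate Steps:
$l{\left(y \right)} = \frac{13}{4}$ ($l{\left(y \right)} = \left(-13\right) \left(- \frac{1}{4}\right) + 0 \left(-1\right) = \frac{13}{4} + 0 = \frac{13}{4}$)
$N = 385$
$R{\left(m \right)} = -4 + \frac{385 + m}{\frac{13}{4} + m}$ ($R{\left(m \right)} = -4 + \frac{m + 385}{m + \frac{13}{4}} = -4 + \frac{385 + m}{\frac{13}{4} + m}$)
$\frac{-97079 - 478087}{165812 + R{\left(284 \right)}} = \frac{-97079 - 478087}{165812 + \frac{12 \left(124 - 284\right)}{13 + 4 \cdot 284}} = - \frac{575166}{165812 + \frac{12 \left(124 - 284\right)}{13 + 1136}} = - \frac{575166}{165812 + 12 \cdot \frac{1}{1149} \left(-160\right)} = - \frac{575166}{165812 - \frac{640}{383}} = - \frac{575166}{\frac{63505356}{383}} = \left(-575166\right) \frac{383}{63505356} = - \frac{36714763}{10584226}$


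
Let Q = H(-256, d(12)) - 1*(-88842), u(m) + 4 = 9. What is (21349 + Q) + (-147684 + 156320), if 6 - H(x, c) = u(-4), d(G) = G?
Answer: 118828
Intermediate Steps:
u(m) = 5 (u(m) = -4 + 9 = 5)
H(x, c) = 1 (H(x, c) = 6 - 1*5 = 6 - 5 = 1)
Q = 88843 (Q = 1 - 1*(-88842) = 1 + 88842 = 88843)
(21349 + Q) + (-147684 + 156320) = (21349 + 88843) + (-147684 + 156320) = 110192 + 8636 = 118828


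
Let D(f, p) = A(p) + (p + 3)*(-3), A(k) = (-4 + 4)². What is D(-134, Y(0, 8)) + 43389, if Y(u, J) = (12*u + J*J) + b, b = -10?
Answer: 43218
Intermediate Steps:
Y(u, J) = -10 + J² + 12*u (Y(u, J) = (12*u + J*J) - 10 = (12*u + J²) - 10 = (J² + 12*u) - 10 = -10 + J² + 12*u)
A(k) = 0 (A(k) = 0² = 0)
D(f, p) = -9 - 3*p (D(f, p) = 0 + (p + 3)*(-3) = 0 + (3 + p)*(-3) = 0 + (-9 - 3*p) = -9 - 3*p)
D(-134, Y(0, 8)) + 43389 = (-9 - 3*(-10 + 8² + 12*0)) + 43389 = (-9 - 3*(-10 + 64 + 0)) + 43389 = (-9 - 3*54) + 43389 = (-9 - 162) + 43389 = -171 + 43389 = 43218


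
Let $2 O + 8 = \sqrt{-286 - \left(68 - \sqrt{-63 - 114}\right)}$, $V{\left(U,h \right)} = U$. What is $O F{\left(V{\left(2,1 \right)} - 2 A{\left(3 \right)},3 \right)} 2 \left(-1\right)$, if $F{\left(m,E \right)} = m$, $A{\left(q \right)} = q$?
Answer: $-32 + 4 \sqrt{-354 + i \sqrt{177}} \approx -30.586 + 75.273 i$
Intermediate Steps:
$O = -4 + \frac{\sqrt{-354 + i \sqrt{177}}}{2}$ ($O = -4 + \frac{\sqrt{-286 - \left(68 - \sqrt{-63 - 114}\right)}}{2} = -4 + \frac{\sqrt{-286 - \left(68 - \sqrt{-177}\right)}}{2} = -4 + \frac{\sqrt{-286 - \left(68 - i \sqrt{177}\right)}}{2} = -4 + \frac{\sqrt{-354 + i \sqrt{177}}}{2} \approx -3.8233 + 9.4091 i$)
$O F{\left(V{\left(2,1 \right)} - 2 A{\left(3 \right)},3 \right)} 2 \left(-1\right) = \left(-4 + \frac{\sqrt{-354 + i \sqrt{177}}}{2}\right) \left(2 - 6\right) 2 \left(-1\right) = \left(-4 + \frac{\sqrt{-354 + i \sqrt{177}}}{2}\right) \left(2 - 6\right) \left(-2\right) = \left(-4 + \frac{\sqrt{-354 + i \sqrt{177}}}{2}\right) \left(\left(-4\right) \left(-2\right)\right) = \left(-4 + \frac{\sqrt{-354 + i \sqrt{177}}}{2}\right) 8 = -32 + 4 \sqrt{-354 + i \sqrt{177}}$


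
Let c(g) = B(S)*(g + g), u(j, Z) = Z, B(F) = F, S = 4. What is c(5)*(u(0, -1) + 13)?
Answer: 480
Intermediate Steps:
c(g) = 8*g (c(g) = 4*(g + g) = 4*(2*g) = 8*g)
c(5)*(u(0, -1) + 13) = (8*5)*(-1 + 13) = 40*12 = 480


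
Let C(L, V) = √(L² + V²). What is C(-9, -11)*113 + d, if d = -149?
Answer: -149 + 113*√202 ≈ 1457.0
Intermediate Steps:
C(-9, -11)*113 + d = √((-9)² + (-11)²)*113 - 149 = √(81 + 121)*113 - 149 = √202*113 - 149 = 113*√202 - 149 = -149 + 113*√202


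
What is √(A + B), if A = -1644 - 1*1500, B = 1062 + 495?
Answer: 23*I*√3 ≈ 39.837*I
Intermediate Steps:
B = 1557
A = -3144 (A = -1644 - 1500 = -3144)
√(A + B) = √(-3144 + 1557) = √(-1587) = 23*I*√3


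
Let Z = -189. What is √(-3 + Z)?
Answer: 8*I*√3 ≈ 13.856*I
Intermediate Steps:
√(-3 + Z) = √(-3 - 189) = √(-192) = 8*I*√3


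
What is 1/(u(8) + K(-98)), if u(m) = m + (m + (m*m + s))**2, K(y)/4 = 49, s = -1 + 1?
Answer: 1/5388 ≈ 0.00018560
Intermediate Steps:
s = 0
K(y) = 196 (K(y) = 4*49 = 196)
u(m) = m + (m + m**2)**2 (u(m) = m + (m + (m*m + 0))**2 = m + (m + (m**2 + 0))**2 = m + (m + m**2)**2)
1/(u(8) + K(-98)) = 1/(8*(1 + 8*(1 + 8)**2) + 196) = 1/(8*(1 + 8*9**2) + 196) = 1/(8*(1 + 8*81) + 196) = 1/(8*(1 + 648) + 196) = 1/(8*649 + 196) = 1/(5192 + 196) = 1/5388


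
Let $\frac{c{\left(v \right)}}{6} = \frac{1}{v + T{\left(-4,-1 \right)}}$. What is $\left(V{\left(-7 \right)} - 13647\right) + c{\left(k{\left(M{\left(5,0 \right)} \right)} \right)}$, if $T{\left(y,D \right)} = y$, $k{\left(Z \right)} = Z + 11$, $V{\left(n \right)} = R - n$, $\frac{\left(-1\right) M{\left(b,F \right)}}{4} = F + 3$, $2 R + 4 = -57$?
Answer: $- \frac{136717}{10} \approx -13672.0$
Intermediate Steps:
$R = - \frac{61}{2}$ ($R = -2 + \frac{1}{2} \left(-57\right) = -2 - \frac{57}{2} = - \frac{61}{2} \approx -30.5$)
$M{\left(b,F \right)} = -12 - 4 F$ ($M{\left(b,F \right)} = - 4 \left(F + 3\right) = - 4 \left(3 + F\right) = -12 - 4 F$)
$V{\left(n \right)} = - \frac{61}{2} - n$
$k{\left(Z \right)} = 11 + Z$
$c{\left(v \right)} = \frac{6}{-4 + v}$ ($c{\left(v \right)} = \frac{6}{v - 4} = \frac{6}{-4 + v}$)
$\left(V{\left(-7 \right)} - 13647\right) + c{\left(k{\left(M{\left(5,0 \right)} \right)} \right)} = \left(\left(- \frac{61}{2} - -7\right) - 13647\right) + \frac{6}{-4 + \left(11 - 12\right)} = \left(\left(- \frac{61}{2} + 7\right) - 13647\right) + \frac{6}{-4 + \left(11 + \left(-12 + 0\right)\right)} = \left(- \frac{47}{2} - 13647\right) + \frac{6}{-4 + \left(11 - 12\right)} = - \frac{27341}{2} + \frac{6}{-4 - 1} = - \frac{27341}{2} + \frac{6}{-5} = - \frac{27341}{2} + 6 \left(- \frac{1}{5}\right) = - \frac{27341}{2} - \frac{6}{5} = - \frac{136717}{10}$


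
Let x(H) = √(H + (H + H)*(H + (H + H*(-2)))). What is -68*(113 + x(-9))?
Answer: -7684 - 204*I ≈ -7684.0 - 204.0*I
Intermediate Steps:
x(H) = √H (x(H) = √(H + (2*H)*(H + (H - 2*H))) = √(H + (2*H)*(H - H)) = √(H + (2*H)*0) = √(H + 0) = √H)
-68*(113 + x(-9)) = -68*(113 + √(-9)) = -68*(113 + 3*I) = -7684 - 204*I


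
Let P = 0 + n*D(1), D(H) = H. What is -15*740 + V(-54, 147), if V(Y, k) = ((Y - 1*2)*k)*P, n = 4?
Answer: -44028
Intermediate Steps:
P = 4 (P = 0 + 4*1 = 0 + 4 = 4)
V(Y, k) = 4*k*(-2 + Y) (V(Y, k) = ((Y - 1*2)*k)*4 = ((Y - 2)*k)*4 = ((-2 + Y)*k)*4 = (k*(-2 + Y))*4 = 4*k*(-2 + Y))
-15*740 + V(-54, 147) = -15*740 + 4*147*(-2 - 54) = -11100 + 4*147*(-56) = -11100 - 32928 = -44028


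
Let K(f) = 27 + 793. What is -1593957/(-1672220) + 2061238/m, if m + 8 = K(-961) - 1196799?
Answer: -1540491557801/1999953381140 ≈ -0.77026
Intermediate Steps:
K(f) = 820
m = -1195987 (m = -8 + (820 - 1196799) = -8 - 1195979 = -1195987)
-1593957/(-1672220) + 2061238/m = -1593957/(-1672220) + 2061238/(-1195987) = -1593957*(-1/1672220) + 2061238*(-1/1195987) = 1593957/1672220 - 2061238/1195987 = -1540491557801/1999953381140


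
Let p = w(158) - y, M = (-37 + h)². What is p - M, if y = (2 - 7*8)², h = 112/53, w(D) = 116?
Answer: -11284001/2809 ≈ -4017.1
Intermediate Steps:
h = 112/53 (h = 112*(1/53) = 112/53 ≈ 2.1132)
M = 3418801/2809 (M = (-37 + 112/53)² = (-1849/53)² = 3418801/2809 ≈ 1217.1)
y = 2916 (y = (2 - 56)² = (-54)² = 2916)
p = -2800 (p = 116 - 1*2916 = 116 - 2916 = -2800)
p - M = -2800 - 1*3418801/2809 = -2800 - 3418801/2809 = -11284001/2809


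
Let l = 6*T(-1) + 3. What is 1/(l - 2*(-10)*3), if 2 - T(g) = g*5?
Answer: 1/105 ≈ 0.0095238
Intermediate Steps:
T(g) = 2 - 5*g (T(g) = 2 - g*5 = 2 - 5*g)
l = 45 (l = 6*(2 - 5*(-1)) + 3 = 6*(2 + 5) + 3 = 6*7 + 3 = 42 + 3 = 45)
1/(l - 2*(-10)*3) = 1/(45 - 2*(-10)*3) = 1/(45 + 20*3) = 1/(45 + 60) = 1/105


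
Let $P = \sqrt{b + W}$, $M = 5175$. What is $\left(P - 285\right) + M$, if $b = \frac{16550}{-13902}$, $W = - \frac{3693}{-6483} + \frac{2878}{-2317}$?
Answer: $4890 + \frac{2 i \sqrt{105086445803787}}{15021111} \approx 4890.0 + 1.3649 i$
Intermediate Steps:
$W = - \frac{3367131}{5007037}$ ($W = \left(-3693\right) \left(- \frac{1}{6483}\right) + 2878 \left(- \frac{1}{2317}\right) = \frac{1231}{2161} - \frac{2878}{2317} = - \frac{3367131}{5007037} \approx -0.67248$)
$b = - \frac{25}{21}$ ($b = 16550 \left(- \frac{1}{13902}\right) = - \frac{25}{21} \approx -1.1905$)
$P = \frac{2 i \sqrt{105086445803787}}{15021111}$ ($P = \sqrt{- \frac{25}{21} - \frac{3367131}{5007037}} = \sqrt{- \frac{27983668}{15021111}} = \frac{2 i \sqrt{105086445803787}}{15021111} \approx 1.3649 i$)
$\left(P - 285\right) + M = \left(\frac{2 i \sqrt{105086445803787}}{15021111} - 285\right) + 5175 = \left(-285 + \frac{2 i \sqrt{105086445803787}}{15021111}\right) + 5175 = 4890 + \frac{2 i \sqrt{105086445803787}}{15021111}$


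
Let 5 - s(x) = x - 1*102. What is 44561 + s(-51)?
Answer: 44719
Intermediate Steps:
s(x) = 107 - x (s(x) = 5 - (x - 1*102) = 5 - (x - 102) = 5 - (-102 + x) = 5 + (102 - x) = 107 - x)
44561 + s(-51) = 44561 + (107 - 1*(-51)) = 44561 + (107 + 51) = 44561 + 158 = 44719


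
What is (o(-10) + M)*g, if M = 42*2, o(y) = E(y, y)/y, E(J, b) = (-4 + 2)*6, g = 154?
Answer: 65604/5 ≈ 13121.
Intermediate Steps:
E(J, b) = -12 (E(J, b) = -2*6 = -12)
o(y) = -12/y
M = 84
(o(-10) + M)*g = (-12/(-10) + 84)*154 = (-12*(-⅒) + 84)*154 = (6/5 + 84)*154 = (426/5)*154 = 65604/5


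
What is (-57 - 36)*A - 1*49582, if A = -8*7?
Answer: -44374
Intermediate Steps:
A = -56
(-57 - 36)*A - 1*49582 = (-57 - 36)*(-56) - 1*49582 = -93*(-56) - 49582 = 5208 - 49582 = -44374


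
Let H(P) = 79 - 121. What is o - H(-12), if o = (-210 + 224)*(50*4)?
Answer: 2842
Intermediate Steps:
H(P) = -42
o = 2800 (o = 14*200 = 2800)
o - H(-12) = 2800 - 1*(-42) = 2800 + 42 = 2842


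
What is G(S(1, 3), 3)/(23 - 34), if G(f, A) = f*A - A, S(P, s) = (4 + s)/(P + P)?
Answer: -15/22 ≈ -0.68182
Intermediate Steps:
S(P, s) = (4 + s)/(2*P) (S(P, s) = (4 + s)/((2*P)) = (4 + s)*(1/(2*P)) = (4 + s)/(2*P))
G(f, A) = -A + A*f (G(f, A) = A*f - A = -A + A*f)
G(S(1, 3), 3)/(23 - 34) = (3*(-1 + (1/2)*(4 + 3)/1))/(23 - 34) = (3*(-1 + (1/2)*1*7))/(-11) = (3*(-1 + 7/2))*(-1/11) = (3*(5/2))*(-1/11) = (15/2)*(-1/11) = -15/22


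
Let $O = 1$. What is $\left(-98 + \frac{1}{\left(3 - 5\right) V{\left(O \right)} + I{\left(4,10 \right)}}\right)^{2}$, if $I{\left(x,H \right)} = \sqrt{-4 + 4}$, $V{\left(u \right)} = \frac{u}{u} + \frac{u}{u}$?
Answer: $\frac{154449}{16} \approx 9653.1$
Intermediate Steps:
$V{\left(u \right)} = 2$ ($V{\left(u \right)} = 1 + 1 = 2$)
$I{\left(x,H \right)} = 0$ ($I{\left(x,H \right)} = \sqrt{0} = 0$)
$\left(-98 + \frac{1}{\left(3 - 5\right) V{\left(O \right)} + I{\left(4,10 \right)}}\right)^{2} = \left(-98 + \frac{1}{\left(3 - 5\right) 2 + 0}\right)^{2} = \left(-98 + \frac{1}{\left(-2\right) 2 + 0}\right)^{2} = \left(-98 + \frac{1}{-4 + 0}\right)^{2} = \left(-98 + \frac{1}{-4}\right)^{2} = \left(-98 - \frac{1}{4}\right)^{2} = \left(- \frac{393}{4}\right)^{2} = \frac{154449}{16}$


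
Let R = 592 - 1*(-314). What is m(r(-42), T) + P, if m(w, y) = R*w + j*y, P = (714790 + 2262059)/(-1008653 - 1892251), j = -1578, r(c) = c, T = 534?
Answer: -851613577755/966968 ≈ -8.8071e+5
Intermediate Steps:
R = 906 (R = 592 + 314 = 906)
P = -992283/966968 (P = 2976849/(-2900904) = 2976849*(-1/2900904) = -992283/966968 ≈ -1.0262)
m(w, y) = -1578*y + 906*w (m(w, y) = 906*w - 1578*y = -1578*y + 906*w)
m(r(-42), T) + P = (-1578*534 + 906*(-42)) - 992283/966968 = (-842652 - 38052) - 992283/966968 = -880704 - 992283/966968 = -851613577755/966968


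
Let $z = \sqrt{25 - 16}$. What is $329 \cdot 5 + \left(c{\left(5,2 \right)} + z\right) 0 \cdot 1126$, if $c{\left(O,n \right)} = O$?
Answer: $1645$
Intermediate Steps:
$z = 3$ ($z = \sqrt{9} = 3$)
$329 \cdot 5 + \left(c{\left(5,2 \right)} + z\right) 0 \cdot 1126 = 329 \cdot 5 + \left(5 + 3\right) 0 \cdot 1126 = 1645 + 8 \cdot 0 \cdot 1126 = 1645 + 0 \cdot 1126 = 1645 + 0 = 1645$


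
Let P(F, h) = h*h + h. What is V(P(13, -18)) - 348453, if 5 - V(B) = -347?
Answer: -348101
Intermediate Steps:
P(F, h) = h + h² (P(F, h) = h² + h = h + h²)
V(B) = 352 (V(B) = 5 - 1*(-347) = 5 + 347 = 352)
V(P(13, -18)) - 348453 = 352 - 348453 = -348101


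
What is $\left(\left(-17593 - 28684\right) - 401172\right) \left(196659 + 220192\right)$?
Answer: $-186519563099$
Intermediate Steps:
$\left(\left(-17593 - 28684\right) - 401172\right) \left(196659 + 220192\right) = \left(-46277 - 401172\right) 416851 = \left(-447449\right) 416851 = -186519563099$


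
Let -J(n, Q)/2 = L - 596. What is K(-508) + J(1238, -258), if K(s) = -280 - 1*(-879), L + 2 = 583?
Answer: 629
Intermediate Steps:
L = 581 (L = -2 + 583 = 581)
K(s) = 599 (K(s) = -280 + 879 = 599)
J(n, Q) = 30 (J(n, Q) = -2*(581 - 596) = -2*(-15) = 30)
K(-508) + J(1238, -258) = 599 + 30 = 629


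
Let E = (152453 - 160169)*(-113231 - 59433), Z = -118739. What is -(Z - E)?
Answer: 1332394163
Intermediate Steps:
E = 1332275424 (E = -7716*(-172664) = 1332275424)
-(Z - E) = -(-118739 - 1*1332275424) = -(-118739 - 1332275424) = -1*(-1332394163) = 1332394163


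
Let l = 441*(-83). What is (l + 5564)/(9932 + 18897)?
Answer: -31039/28829 ≈ -1.0767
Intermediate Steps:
l = -36603
(l + 5564)/(9932 + 18897) = (-36603 + 5564)/(9932 + 18897) = -31039/28829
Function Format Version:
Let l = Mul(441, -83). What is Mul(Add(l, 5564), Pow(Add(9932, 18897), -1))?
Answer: Rational(-31039, 28829) ≈ -1.0767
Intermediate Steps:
l = -36603
Mul(Add(l, 5564), Pow(Add(9932, 18897), -1)) = Mul(Add(-36603, 5564), Pow(Add(9932, 18897), -1)) = Mul(-31039, Pow(28829, -1)) = Mul(-31039, Rational(1, 28829)) = Rational(-31039, 28829)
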